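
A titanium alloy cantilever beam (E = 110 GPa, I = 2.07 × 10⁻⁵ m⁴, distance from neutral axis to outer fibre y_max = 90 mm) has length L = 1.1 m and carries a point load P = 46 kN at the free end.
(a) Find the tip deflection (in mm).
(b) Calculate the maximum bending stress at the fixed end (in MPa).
(a) Tip deflection of a cantilever with an end point load: δ = P·L^3 / (3·E·I). Convert P = 46 kN = 46000 N, E = 110 GPa = 1.1 × 10¹¹ Pa.
  δ = (46000 × 1.1^3) / (3 × (1.1 × 10¹¹) × (2.07 × 10⁻⁵)) = 0.008963 m = 8.963 mm
(b) Maximum bending moment at the fixed end: M = P·L = 46000 × 1.1 = 50600 N·m. Convert y_max = 90 mm = 0.09 m.
  σ = M·y_max / I = (50600 × 0.09) / (2.07 × 10⁻⁵) = 2.2 × 10⁸ Pa = 220 MPa
Final answer: (a) δ = 8.963 mm, (b) σ = 220 MPa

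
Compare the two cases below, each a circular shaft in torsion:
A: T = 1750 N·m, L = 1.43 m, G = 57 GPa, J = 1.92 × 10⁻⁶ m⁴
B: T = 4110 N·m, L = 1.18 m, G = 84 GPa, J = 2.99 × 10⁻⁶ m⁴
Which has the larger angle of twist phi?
Model: a circular shaft in torsion, so phi = (T·L) / (G·J) (SI units).
  A: phi = (1750 × 1.43) / ((5.7 × 10¹⁰) × (1.92 × 10⁻⁶)) = 0.02287 rad = 1.31°
  B: phi = (4110 × 1.18) / ((8.4 × 10¹⁰) × (2.99 × 10⁻⁶)) = 0.01931 rad = 1.106°
1.31° > 1.106°, so A is larger.
Final answer: A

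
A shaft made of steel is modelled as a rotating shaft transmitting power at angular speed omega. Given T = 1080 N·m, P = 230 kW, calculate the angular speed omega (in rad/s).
Model: a rotating shaft transmitting power at angular speed omega, so P = T·omega.
Solve for omega: omega = P / T.
Convert to SI units:
  P = 230 kW = 230000 W
Substitute:
  omega = 230000 / 1080
  omega = 213 rad/s
Final answer: omega = 213 rad/s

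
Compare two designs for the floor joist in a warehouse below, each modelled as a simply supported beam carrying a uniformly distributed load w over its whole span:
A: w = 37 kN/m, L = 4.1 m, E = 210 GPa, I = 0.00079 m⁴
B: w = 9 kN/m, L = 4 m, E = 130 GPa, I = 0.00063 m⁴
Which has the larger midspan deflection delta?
Model: a simply supported beam carrying a uniformly distributed load w over its whole span, so delta = (5·w·L^4) / (384·E·I) (SI units).
  A: delta = (5 × 37000 × 4.1^4) / (384 × (2.1 × 10¹¹) × 0.00079) = 0.0008206 m = 0.8206 mm
  B: delta = (5 × 9000 × 4^4) / (384 × (1.3 × 10¹¹) × 0.00063) = 0.0003663 m = 0.3663 mm
0.8206 mm > 0.3663 mm, so A is larger.
Final answer: A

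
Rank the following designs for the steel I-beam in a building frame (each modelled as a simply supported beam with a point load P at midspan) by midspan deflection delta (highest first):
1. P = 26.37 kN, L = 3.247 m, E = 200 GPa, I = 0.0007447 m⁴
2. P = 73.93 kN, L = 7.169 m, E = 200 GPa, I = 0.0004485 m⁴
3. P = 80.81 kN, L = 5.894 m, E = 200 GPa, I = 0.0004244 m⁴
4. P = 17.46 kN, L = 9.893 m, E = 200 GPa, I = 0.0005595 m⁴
Model: a simply supported beam with a point load P at midspan, so delta = (P·L^3) / (48·E·I) (SI units).
  Case 1: delta = (26370 × 3.247^3) / (48 × (2 × 10¹¹) × 0.0007447) = 0.0001263 m = 0.1263 mm
  Case 2: delta = (73930 × 7.169^3) / (48 × (2 × 10¹¹) × 0.0004485) = 0.006326 m = 6.326 mm
  Case 3: delta = (80810 × 5.894^3) / (48 × (2 × 10¹¹) × 0.0004244) = 0.004061 m = 4.061 mm
  Case 4: delta = (17460 × 9.893^3) / (48 × (2 × 10¹¹) × 0.0005595) = 0.003147 m = 3.147 mm
Ordering: 6.326 mm (case 2) > 4.061 mm (case 3) > 3.147 mm (case 4) > 0.1263 mm (case 1)
Final answer: 2, 3, 4, 1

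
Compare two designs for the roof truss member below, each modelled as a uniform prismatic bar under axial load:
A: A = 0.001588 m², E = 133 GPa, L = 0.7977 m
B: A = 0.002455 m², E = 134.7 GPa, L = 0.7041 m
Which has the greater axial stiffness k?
Model: a uniform prismatic bar under axial load, so k = (A·E) / L (SI units).
  A: k = (0.001588 × (1.33 × 10¹¹)) / 0.7977 = 2.648 × 10⁸ N/m = 264.8 MN/m
  B: k = (0.002455 × (1.347 × 10¹¹)) / 0.7041 = 4.697 × 10⁸ N/m = 469.7 MN/m
469.7 MN/m > 264.8 MN/m, so B is larger.
Final answer: B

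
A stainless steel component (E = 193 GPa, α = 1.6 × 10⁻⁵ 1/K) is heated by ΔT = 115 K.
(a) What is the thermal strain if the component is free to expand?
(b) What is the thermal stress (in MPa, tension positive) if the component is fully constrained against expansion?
(a) Free thermal strain ε_th = α·ΔT = (1.6 × 10⁻⁵) × 115 = 0.00184
(b) Fully constrained, the expansion is suppressed, so σ = -E·α·ΔT. Convert E = 193 GPa = 1.93 × 10¹¹ Pa.
  σ = -(1.93 × 10¹¹) × (1.6 × 10⁻⁵) × 115 = -3.551 × 10⁸ Pa = -355.1 MPa (compressive)
Final answer: (a) ε_th = 0.00184, (b) σ = -355.1 MPa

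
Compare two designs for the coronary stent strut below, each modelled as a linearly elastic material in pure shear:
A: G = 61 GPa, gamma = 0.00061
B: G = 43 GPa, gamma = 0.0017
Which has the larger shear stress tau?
Model: a linearly elastic material in pure shear, so tau = G·gamma (SI units).
  A: tau = (6.1 × 10¹⁰) × 0.00061 = 3.721 × 10⁷ Pa = 37.21 MPa
  B: tau = (4.3 × 10¹⁰) × 0.0017 = 7.31 × 10⁷ Pa = 73.1 MPa
73.1 MPa > 37.21 MPa, so B is larger.
Final answer: B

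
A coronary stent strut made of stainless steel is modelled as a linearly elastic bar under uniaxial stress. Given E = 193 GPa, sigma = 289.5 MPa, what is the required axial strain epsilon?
Model: a linearly elastic bar under uniaxial stress, so sigma = E·epsilon.
Solve for epsilon: epsilon = sigma / E.
Convert to SI units:
  E = 193 GPa = 1.93 × 10¹¹ Pa
  sigma = 289.5 MPa = 2.895 × 10⁸ Pa
Substitute:
  epsilon = (2.895 × 10⁸) / (1.93 × 10¹¹)
  epsilon = 0.0015
Final answer: epsilon = 0.0015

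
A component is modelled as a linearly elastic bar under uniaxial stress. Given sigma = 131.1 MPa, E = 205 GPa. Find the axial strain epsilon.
Model: a linearly elastic bar under uniaxial stress, so epsilon = sigma / E.
Convert to SI units:
  sigma = 131.1 MPa = 1.311 × 10⁸ Pa
  E = 205 GPa = 2.05 × 10¹¹ Pa
Substitute:
  epsilon = (1.311 × 10⁸) / (2.05 × 10¹¹)
  epsilon = 0.0006395
Final answer: epsilon = 0.0006395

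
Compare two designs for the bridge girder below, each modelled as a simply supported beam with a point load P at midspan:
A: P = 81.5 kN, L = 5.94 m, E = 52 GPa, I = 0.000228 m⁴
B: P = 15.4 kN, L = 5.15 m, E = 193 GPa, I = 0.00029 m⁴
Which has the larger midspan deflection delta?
Model: a simply supported beam with a point load P at midspan, so delta = (P·L^3) / (48·E·I) (SI units).
  A: delta = (81500 × 5.94^3) / (48 × (5.2 × 10¹⁰) × 0.000228) = 0.03001 m = 30.01 mm
  B: delta = (15400 × 5.15^3) / (48 × (1.93 × 10¹¹) × 0.00029) = 0.000783 m = 0.783 mm
30.01 mm > 0.783 mm, so A is larger.
Final answer: A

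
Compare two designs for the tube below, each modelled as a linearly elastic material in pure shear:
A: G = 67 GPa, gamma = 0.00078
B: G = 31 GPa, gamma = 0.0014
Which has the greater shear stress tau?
Model: a linearly elastic material in pure shear, so tau = G·gamma (SI units).
  A: tau = (6.7 × 10¹⁰) × 0.00078 = 5.226 × 10⁷ Pa = 52.26 MPa
  B: tau = (3.1 × 10¹⁰) × 0.0014 = 4.34 × 10⁷ Pa = 43.4 MPa
52.26 MPa > 43.4 MPa, so A is larger.
Final answer: A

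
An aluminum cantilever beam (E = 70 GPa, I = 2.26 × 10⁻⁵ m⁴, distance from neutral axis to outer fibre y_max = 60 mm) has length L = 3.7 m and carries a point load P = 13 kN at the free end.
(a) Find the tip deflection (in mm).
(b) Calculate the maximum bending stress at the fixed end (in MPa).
(a) Tip deflection of a cantilever with an end point load: δ = P·L^3 / (3·E·I). Convert P = 13 kN = 13000 N, E = 70 GPa = 7 × 10¹⁰ Pa.
  δ = (13000 × 3.7^3) / (3 × (7 × 10¹⁰) × (2.26 × 10⁻⁵)) = 0.1387 m = 138.7 mm
(b) Maximum bending moment at the fixed end: M = P·L = 13000 × 3.7 = 48100 N·m. Convert y_max = 60 mm = 0.06 m.
  σ = M·y_max / I = (48100 × 0.06) / (2.26 × 10⁻⁵) = 1.277 × 10⁸ Pa = 127.7 MPa
Final answer: (a) δ = 138.7 mm, (b) σ = 127.7 MPa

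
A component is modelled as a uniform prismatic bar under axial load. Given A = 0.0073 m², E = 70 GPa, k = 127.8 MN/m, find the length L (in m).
Model: a uniform prismatic bar under axial load, so k = (A·E) / L.
Solve for L: L = (A·E) / k.
Convert to SI units:
  E = 70 GPa = 7 × 10¹⁰ Pa
  k = 127.8 MN/m = 1.278 × 10⁸ N/m
Substitute:
  L = (0.0073 × (7 × 10¹⁰)) / (1.278 × 10⁸)
  L = 3.998 m
Final answer: L = 3.998 m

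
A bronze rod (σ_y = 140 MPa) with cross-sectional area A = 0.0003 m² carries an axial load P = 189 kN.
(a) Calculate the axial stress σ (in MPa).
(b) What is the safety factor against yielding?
(a) Axial stress σ = P/A. Convert P = 189 kN = 189000 N.
  σ = 189000 / 0.0003 = 6.3 × 10⁸ Pa = 630 MPa
(b) Safety factor SF = σ_y/σ = 140 / 630 = 0.2222
Final answer: (a) σ = 630 MPa, (b) SF = 0.2222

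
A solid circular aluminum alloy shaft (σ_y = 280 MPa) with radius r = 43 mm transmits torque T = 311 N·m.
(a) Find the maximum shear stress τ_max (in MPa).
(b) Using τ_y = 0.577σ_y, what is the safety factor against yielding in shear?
(a) For a solid circular shaft, τ_max = T·r/J with J = π·r^4/2, i.e. τ_max = 2·T / (π·r^3). Convert r = 43 mm = 0.043 m.
  τ_max = (2 × 311) / (π × 0.043^3) = 2.49 × 10⁶ Pa = 2.49 MPa
(b) τ_y = 0.577 × 280 = 161.56 MPa
  SF = τ_y/τ_max = 161.56 / 2.49 = 64.88
Final answer: (a) τ_max = 2.49 MPa, (b) SF = 64.88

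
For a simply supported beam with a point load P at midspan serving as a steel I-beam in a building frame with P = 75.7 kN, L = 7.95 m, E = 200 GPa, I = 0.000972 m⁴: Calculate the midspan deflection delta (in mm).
Model: a simply supported beam with a point load P at midspan, so delta = (P·L^3) / (48·E·I).
Convert to SI units:
  P = 75.7 kN = 75700 N
  E = 200 GPa = 2 × 10¹¹ Pa
Substitute:
  delta = (75700 × 7.95^3) / (48 × (2 × 10¹¹) × 0.000972)
  delta = 0.004076 m
Convert: delta = 0.004076 m = 4.076 mm
Final answer: delta = 4.076 mm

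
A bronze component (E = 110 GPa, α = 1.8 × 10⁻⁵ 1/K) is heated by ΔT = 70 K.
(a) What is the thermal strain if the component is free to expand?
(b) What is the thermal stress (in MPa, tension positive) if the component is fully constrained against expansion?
(a) Free thermal strain ε_th = α·ΔT = (1.8 × 10⁻⁵) × 70 = 0.00126
(b) Fully constrained, the expansion is suppressed, so σ = -E·α·ΔT. Convert E = 110 GPa = 1.1 × 10¹¹ Pa.
  σ = -(1.1 × 10¹¹) × (1.8 × 10⁻⁵) × 70 = -1.386 × 10⁸ Pa = -138.6 MPa (compressive)
Final answer: (a) ε_th = 0.00126, (b) σ = -138.6 MPa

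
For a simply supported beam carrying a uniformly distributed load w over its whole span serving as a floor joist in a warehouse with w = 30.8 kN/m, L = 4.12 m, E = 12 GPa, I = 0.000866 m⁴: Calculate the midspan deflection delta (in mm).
Model: a simply supported beam carrying a uniformly distributed load w over its whole span, so delta = (5·w·L^4) / (384·E·I).
Convert to SI units:
  w = 30.8 kN/m = 30800 N/m
  E = 12 GPa = 1.2 × 10¹⁰ Pa
Substitute:
  delta = (5 × 30800 × 4.12^4) / (384 × (1.2 × 10¹⁰) × 0.000866)
  delta = 0.01112 m
Convert: delta = 0.01112 m = 11.12 mm
Final answer: delta = 11.12 mm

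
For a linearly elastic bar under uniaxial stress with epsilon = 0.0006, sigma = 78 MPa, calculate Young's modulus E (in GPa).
Model: a linearly elastic bar under uniaxial stress, so sigma = E·epsilon.
Solve for E: E = sigma / epsilon.
Convert to SI units:
  sigma = 78 MPa = 7.8 × 10⁷ Pa
Substitute:
  E = (7.8 × 10⁷) / 0.0006
  E = 1.3 × 10¹¹ Pa
Convert: E = 1.3 × 10¹¹ Pa = 130 GPa
Final answer: E = 130 GPa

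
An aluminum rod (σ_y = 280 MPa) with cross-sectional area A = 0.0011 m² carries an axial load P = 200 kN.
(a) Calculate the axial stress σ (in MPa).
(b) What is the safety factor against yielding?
(a) Axial stress σ = P/A. Convert P = 200 kN = 200000 N.
  σ = 200000 / 0.0011 = 1.818 × 10⁸ Pa = 181.8 MPa
(b) Safety factor SF = σ_y/σ = 280 / 181.8 = 1.54
Final answer: (a) σ = 181.8 MPa, (b) SF = 1.54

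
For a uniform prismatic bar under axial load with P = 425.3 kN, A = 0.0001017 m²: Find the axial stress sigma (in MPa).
Model: a uniform prismatic bar under axial load, so sigma = P / A.
Convert to SI units:
  P = 425.3 kN = 425300 N
Substitute:
  sigma = 425300 / 0.0001017
  sigma = 4.182 × 10⁹ Pa
Convert: sigma = 4.182 × 10⁹ Pa = 4182 MPa
Final answer: sigma = 4182 MPa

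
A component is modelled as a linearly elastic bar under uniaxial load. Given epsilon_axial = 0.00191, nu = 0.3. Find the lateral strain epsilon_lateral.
Model: a linearly elastic bar under uniaxial load, so epsilon_lateral = -nu·epsilon_axial.
Substitute:
  epsilon_lateral = -(0.3 × 0.00191)
  epsilon_lateral = -0.000573
Final answer: epsilon_lateral = -0.000573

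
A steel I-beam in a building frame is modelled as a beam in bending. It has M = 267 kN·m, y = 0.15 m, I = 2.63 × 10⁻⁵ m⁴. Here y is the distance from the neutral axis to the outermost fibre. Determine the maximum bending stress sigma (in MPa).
Model: a beam in bending, so sigma = (M·y) / I.
Convert to SI units:
  M = 267 kN·m = 267000 N·m
Substitute:
  sigma = (267000 × 0.15) / (2.63 × 10⁻⁵)
  sigma = 1.523 × 10⁹ Pa
Convert: sigma = 1.523 × 10⁹ Pa = 1523 MPa
Final answer: sigma = 1523 MPa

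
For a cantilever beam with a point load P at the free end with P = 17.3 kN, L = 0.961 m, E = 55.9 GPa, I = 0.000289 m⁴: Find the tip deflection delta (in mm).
Model: a cantilever beam with a point load P at the free end, so delta = (P·L^3) / (3·E·I).
Convert to SI units:
  P = 17.3 kN = 17300 N
  E = 55.9 GPa = 5.59 × 10¹⁰ Pa
Substitute:
  delta = (17300 × 0.961^3) / (3 × (5.59 × 10¹⁰) × 0.000289)
  delta = 0.0003168 m
Convert: delta = 0.0003168 m = 0.3168 mm
Final answer: delta = 0.3168 mm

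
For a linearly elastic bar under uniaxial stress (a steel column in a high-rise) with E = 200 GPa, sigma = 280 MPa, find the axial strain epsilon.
Model: a linearly elastic bar under uniaxial stress, so sigma = E·epsilon.
Solve for epsilon: epsilon = sigma / E.
Convert to SI units:
  E = 200 GPa = 2 × 10¹¹ Pa
  sigma = 280 MPa = 2.8 × 10⁸ Pa
Substitute:
  epsilon = (2.8 × 10⁸) / (2 × 10¹¹)
  epsilon = 0.0014
Final answer: epsilon = 0.0014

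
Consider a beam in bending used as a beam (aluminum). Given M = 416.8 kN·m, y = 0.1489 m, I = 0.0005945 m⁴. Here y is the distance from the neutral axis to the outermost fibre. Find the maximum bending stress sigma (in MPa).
Model: a beam in bending, so sigma = (M·y) / I.
Convert to SI units:
  M = 416.8 kN·m = 416800 N·m
Substitute:
  sigma = (416800 × 0.1489) / 0.0005945
  sigma = 1.044 × 10⁸ Pa
Convert: sigma = 1.044 × 10⁸ Pa = 104.4 MPa
Final answer: sigma = 104.4 MPa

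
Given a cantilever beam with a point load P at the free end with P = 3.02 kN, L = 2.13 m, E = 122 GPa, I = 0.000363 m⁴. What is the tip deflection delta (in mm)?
Model: a cantilever beam with a point load P at the free end, so delta = (P·L^3) / (3·E·I).
Convert to SI units:
  P = 3.02 kN = 3020 N
  E = 122 GPa = 1.22 × 10¹¹ Pa
Substitute:
  delta = (3020 × 2.13^3) / (3 × (1.22 × 10¹¹) × 0.000363)
  delta = 0.0002197 m
Convert: delta = 0.0002197 m = 0.2197 mm
Final answer: delta = 0.2197 mm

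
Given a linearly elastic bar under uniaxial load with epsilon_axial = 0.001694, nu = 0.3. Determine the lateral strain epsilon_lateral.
Model: a linearly elastic bar under uniaxial load, so epsilon_lateral = -nu·epsilon_axial.
Substitute:
  epsilon_lateral = -(0.3 × 0.001694)
  epsilon_lateral = -0.0005082
Final answer: epsilon_lateral = -0.0005082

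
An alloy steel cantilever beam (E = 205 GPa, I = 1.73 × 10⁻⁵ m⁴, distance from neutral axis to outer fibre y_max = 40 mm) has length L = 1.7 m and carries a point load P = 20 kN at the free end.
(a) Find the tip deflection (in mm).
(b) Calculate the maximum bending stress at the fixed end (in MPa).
(a) Tip deflection of a cantilever with an end point load: δ = P·L^3 / (3·E·I). Convert P = 20 kN = 20000 N, E = 205 GPa = 2.05 × 10¹¹ Pa.
  δ = (20000 × 1.7^3) / (3 × (2.05 × 10¹¹) × (1.73 × 10⁻⁵)) = 0.009235 m = 9.235 mm
(b) Maximum bending moment at the fixed end: M = P·L = 20000 × 1.7 = 34000 N·m. Convert y_max = 40 mm = 0.04 m.
  σ = M·y_max / I = (34000 × 0.04) / (1.73 × 10⁻⁵) = 7.861 × 10⁷ Pa = 78.61 MPa
Final answer: (a) δ = 9.235 mm, (b) σ = 78.61 MPa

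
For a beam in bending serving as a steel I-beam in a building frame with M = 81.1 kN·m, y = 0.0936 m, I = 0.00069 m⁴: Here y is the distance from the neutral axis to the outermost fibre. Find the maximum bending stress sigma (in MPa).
Model: a beam in bending, so sigma = (M·y) / I.
Convert to SI units:
  M = 81.1 kN·m = 81100 N·m
Substitute:
  sigma = (81100 × 0.0936) / 0.00069
  sigma = 1.1 × 10⁷ Pa
Convert: sigma = 1.1 × 10⁷ Pa = 11 MPa
Final answer: sigma = 11 MPa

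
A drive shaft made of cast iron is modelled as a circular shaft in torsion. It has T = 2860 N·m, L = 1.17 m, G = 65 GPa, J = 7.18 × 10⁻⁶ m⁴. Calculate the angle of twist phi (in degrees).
Model: a circular shaft in torsion, so phi = (T·L) / (G·J).
Convert to SI units:
  G = 65 GPa = 6.5 × 10¹⁰ Pa
Substitute:
  phi = (2860 × 1.17) / ((6.5 × 10¹⁰) × (7.18 × 10⁻⁶))
  phi = 0.00717 rad
Convert to degrees: phi = 0.00717 × 180/π = 0.4108°
Final answer: phi = 0.4108°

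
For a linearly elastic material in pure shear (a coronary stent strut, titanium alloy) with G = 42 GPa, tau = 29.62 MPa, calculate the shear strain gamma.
Model: a linearly elastic material in pure shear, so tau = G·gamma.
Solve for gamma: gamma = tau / G.
Convert to SI units:
  G = 42 GPa = 4.2 × 10¹⁰ Pa
  tau = 29.62 MPa = 2.962 × 10⁷ Pa
Substitute:
  gamma = (2.962 × 10⁷) / (4.2 × 10¹⁰)
  gamma = 0.0007052
Final answer: gamma = 0.0007052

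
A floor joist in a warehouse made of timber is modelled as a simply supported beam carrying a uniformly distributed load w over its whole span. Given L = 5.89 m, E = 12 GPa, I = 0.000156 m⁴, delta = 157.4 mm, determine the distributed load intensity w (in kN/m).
Model: a simply supported beam carrying a uniformly distributed load w over its whole span, so delta = (5·w·L^4) / (384·E·I).
Solve for w: w = (384·delta·E·I) / (5·L^4).
Convert to SI units:
  E = 12 GPa = 1.2 × 10¹⁰ Pa
  delta = 157.4 mm = 0.1574 m
Substitute:
  w = (384 × 0.1574 × (1.2 × 10¹⁰) × 0.000156) / (5 × 5.89^4)
  w = 18800 N/m
Convert: w = 18800 N/m = 18.8 kN/m
Final answer: w = 18.8 kN/m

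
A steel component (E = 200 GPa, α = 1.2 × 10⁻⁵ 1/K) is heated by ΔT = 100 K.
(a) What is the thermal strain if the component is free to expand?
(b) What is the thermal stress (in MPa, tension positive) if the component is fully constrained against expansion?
(a) Free thermal strain ε_th = α·ΔT = (1.2 × 10⁻⁵) × 100 = 0.0012
(b) Fully constrained, the expansion is suppressed, so σ = -E·α·ΔT. Convert E = 200 GPa = 2 × 10¹¹ Pa.
  σ = -(2 × 10¹¹) × (1.2 × 10⁻⁵) × 100 = -2.4 × 10⁸ Pa = -240 MPa (compressive)
Final answer: (a) ε_th = 0.0012, (b) σ = -240 MPa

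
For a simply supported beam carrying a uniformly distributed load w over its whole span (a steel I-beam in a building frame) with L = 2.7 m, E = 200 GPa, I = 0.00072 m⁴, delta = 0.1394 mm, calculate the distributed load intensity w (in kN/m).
Model: a simply supported beam carrying a uniformly distributed load w over its whole span, so delta = (5·w·L^4) / (384·E·I).
Solve for w: w = (384·delta·E·I) / (5·L^4).
Convert to SI units:
  E = 200 GPa = 2 × 10¹¹ Pa
  delta = 0.1394 mm = 0.0001394 m
Substitute:
  w = (384 × 0.0001394 × (2 × 10¹¹) × 0.00072) / (5 × 2.7^4)
  w = 29010 N/m
Convert: w = 29010 N/m = 29.01 kN/m
Final answer: w = 29.01 kN/m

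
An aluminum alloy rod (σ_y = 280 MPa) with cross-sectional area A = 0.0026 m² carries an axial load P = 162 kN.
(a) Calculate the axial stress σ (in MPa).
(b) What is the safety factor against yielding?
(a) Axial stress σ = P/A. Convert P = 162 kN = 162000 N.
  σ = 162000 / 0.0026 = 6.231 × 10⁷ Pa = 62.31 MPa
(b) Safety factor SF = σ_y/σ = 280 / 62.31 = 4.494
Final answer: (a) σ = 62.31 MPa, (b) SF = 4.494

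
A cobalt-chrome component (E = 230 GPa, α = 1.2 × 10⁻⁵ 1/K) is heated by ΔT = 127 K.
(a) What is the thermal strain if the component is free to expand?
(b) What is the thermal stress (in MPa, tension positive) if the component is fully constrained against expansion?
(a) Free thermal strain ε_th = α·ΔT = (1.2 × 10⁻⁵) × 127 = 0.001524
(b) Fully constrained, the expansion is suppressed, so σ = -E·α·ΔT. Convert E = 230 GPa = 2.3 × 10¹¹ Pa.
  σ = -(2.3 × 10¹¹) × (1.2 × 10⁻⁵) × 127 = -3.505 × 10⁸ Pa = -350.5 MPa (compressive)
Final answer: (a) ε_th = 0.001524, (b) σ = -350.5 MPa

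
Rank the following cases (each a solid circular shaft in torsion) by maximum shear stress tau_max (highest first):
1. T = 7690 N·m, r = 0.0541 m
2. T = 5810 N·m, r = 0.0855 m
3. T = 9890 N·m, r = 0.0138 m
Model: a solid circular shaft in torsion, so tau_max = (2·T) / (π·r^3) (SI units).
  Case 1: tau_max = (2 × 7690) / (π × 0.0541^3) = 3.092 × 10⁷ Pa = 30.92 MPa
  Case 2: tau_max = (2 × 5810) / (π × 0.0855^3) = 5.918 × 10⁶ Pa = 5.918 MPa
  Case 3: tau_max = (2 × 9890) / (π × 0.0138^3) = 2.396 × 10⁹ Pa = 2396 MPa
Ordering: 2396 MPa (case 3) > 30.92 MPa (case 1) > 5.918 MPa (case 2)
Final answer: 3, 1, 2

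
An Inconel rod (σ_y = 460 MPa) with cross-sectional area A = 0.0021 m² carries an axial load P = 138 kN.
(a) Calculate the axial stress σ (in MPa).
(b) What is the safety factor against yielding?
(a) Axial stress σ = P/A. Convert P = 138 kN = 138000 N.
  σ = 138000 / 0.0021 = 6.571 × 10⁷ Pa = 65.71 MPa
(b) Safety factor SF = σ_y/σ = 460 / 65.71 = 7
Final answer: (a) σ = 65.71 MPa, (b) SF = 7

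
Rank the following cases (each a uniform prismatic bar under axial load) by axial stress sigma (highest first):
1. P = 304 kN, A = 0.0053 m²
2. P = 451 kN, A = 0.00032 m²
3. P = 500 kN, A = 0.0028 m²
Model: a uniform prismatic bar under axial load, so sigma = P / A (SI units).
  Case 1: sigma = 304000 / 0.0053 = 5.736 × 10⁷ Pa = 57.36 MPa
  Case 2: sigma = 451000 / 0.00032 = 1.409 × 10⁹ Pa = 1409 MPa
  Case 3: sigma = 500000 / 0.0028 = 1.786 × 10⁸ Pa = 178.6 MPa
Ordering: 1409 MPa (case 2) > 178.6 MPa (case 3) > 57.36 MPa (case 1)
Final answer: 2, 3, 1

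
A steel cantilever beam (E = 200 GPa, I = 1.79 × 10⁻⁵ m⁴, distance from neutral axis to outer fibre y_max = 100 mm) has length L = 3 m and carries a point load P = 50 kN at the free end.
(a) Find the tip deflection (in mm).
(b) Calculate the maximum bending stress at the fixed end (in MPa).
(a) Tip deflection of a cantilever with an end point load: δ = P·L^3 / (3·E·I). Convert P = 50 kN = 50000 N, E = 200 GPa = 2 × 10¹¹ Pa.
  δ = (50000 × 3^3) / (3 × (2 × 10¹¹) × (1.79 × 10⁻⁵)) = 0.1257 m = 125.7 mm
(b) Maximum bending moment at the fixed end: M = P·L = 50000 × 3 = 150000 N·m. Convert y_max = 100 mm = 0.1 m.
  σ = M·y_max / I = (150000 × 0.1) / (1.79 × 10⁻⁵) = 8.38 × 10⁸ Pa = 838 MPa
Final answer: (a) δ = 125.7 mm, (b) σ = 838 MPa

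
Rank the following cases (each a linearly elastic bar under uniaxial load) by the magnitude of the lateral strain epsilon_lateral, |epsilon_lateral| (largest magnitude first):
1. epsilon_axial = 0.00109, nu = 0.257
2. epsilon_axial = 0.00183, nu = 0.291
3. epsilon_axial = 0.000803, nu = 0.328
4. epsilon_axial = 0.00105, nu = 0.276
Model: a linearly elastic bar under uniaxial load, so epsilon_lateral = -nu·epsilon_axial (SI units).
  Case 1: epsilon_lateral = -(0.257 × 0.00109) = -0.0002801
  Case 2: epsilon_lateral = -(0.291 × 0.00183) = -0.0005325
  Case 3: epsilon_lateral = -(0.328 × 0.000803) = -0.0002634
  Case 4: epsilon_lateral = -(0.276 × 0.00105) = -0.0002898
Ordering by |epsilon_lateral|: 0.0005325 (case 2) > 0.0002898 (case 4) > 0.0002801 (case 1) > 0.0002634 (case 3)
Final answer: 2, 4, 1, 3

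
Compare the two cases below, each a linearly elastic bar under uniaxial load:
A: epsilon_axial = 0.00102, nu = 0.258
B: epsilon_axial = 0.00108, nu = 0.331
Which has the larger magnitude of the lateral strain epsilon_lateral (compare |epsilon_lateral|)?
Model: a linearly elastic bar under uniaxial load, so epsilon_lateral = -nu·epsilon_axial (SI units).
  A: epsilon_lateral = -(0.258 × 0.00102) = -0.0002632
  B: epsilon_lateral = -(0.331 × 0.00108) = -0.0003575
|epsilon_lateral|: A = 0.0002632, B = 0.0003575, so B is larger in magnitude.
Final answer: B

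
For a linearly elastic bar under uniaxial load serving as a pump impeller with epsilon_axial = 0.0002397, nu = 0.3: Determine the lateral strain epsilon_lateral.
Model: a linearly elastic bar under uniaxial load, so epsilon_lateral = -nu·epsilon_axial.
Substitute:
  epsilon_lateral = -(0.3 × 0.0002397)
  epsilon_lateral = -7.191 × 10⁻⁵
Final answer: epsilon_lateral = -7.191 × 10⁻⁵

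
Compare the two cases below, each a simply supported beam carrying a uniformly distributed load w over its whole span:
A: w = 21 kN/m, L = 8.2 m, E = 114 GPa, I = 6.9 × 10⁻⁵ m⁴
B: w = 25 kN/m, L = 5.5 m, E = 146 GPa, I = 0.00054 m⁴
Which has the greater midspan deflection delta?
Model: a simply supported beam carrying a uniformly distributed load w over its whole span, so delta = (5·w·L^4) / (384·E·I) (SI units).
  A: delta = (5 × 21000 × 8.2^4) / (384 × (1.14 × 10¹¹) × (6.9 × 10⁻⁵)) = 0.1572 m = 157.2 mm
  B: delta = (5 × 25000 × 5.5^4) / (384 × (1.46 × 10¹¹) × 0.00054) = 0.003778 m = 3.778 mm
157.2 mm > 3.778 mm, so A is larger.
Final answer: A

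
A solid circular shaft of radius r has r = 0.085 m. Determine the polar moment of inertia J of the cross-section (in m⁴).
Model: a solid circular shaft of radius r, so J = (π·r^4) / 2.
Substitute:
  J = (π × 0.085^4) / 2
  J = 8.2 × 10⁻⁵ m⁴
Final answer: J = 8.2 × 10⁻⁵ m⁴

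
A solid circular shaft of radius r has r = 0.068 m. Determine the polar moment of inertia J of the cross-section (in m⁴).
Model: a solid circular shaft of radius r, so J = (π·r^4) / 2.
Substitute:
  J = (π × 0.068^4) / 2
  J = 3.359 × 10⁻⁵ m⁴
Final answer: J = 3.359 × 10⁻⁵ m⁴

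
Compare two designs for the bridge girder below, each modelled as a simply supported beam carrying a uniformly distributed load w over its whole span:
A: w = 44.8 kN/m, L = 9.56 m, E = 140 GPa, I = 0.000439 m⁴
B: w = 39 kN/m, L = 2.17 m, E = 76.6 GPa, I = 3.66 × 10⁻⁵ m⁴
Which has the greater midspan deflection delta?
Model: a simply supported beam carrying a uniformly distributed load w over its whole span, so delta = (5·w·L^4) / (384·E·I) (SI units).
  A: delta = (5 × 44800 × 9.56^4) / (384 × (1.4 × 10¹¹) × 0.000439) = 0.07928 m = 79.28 mm
  B: delta = (5 × 39000 × 2.17^4) / (384 × (7.66 × 10¹⁰) × (3.66 × 10⁻⁵)) = 0.004016 m = 4.016 mm
79.28 mm > 4.016 mm, so A is larger.
Final answer: A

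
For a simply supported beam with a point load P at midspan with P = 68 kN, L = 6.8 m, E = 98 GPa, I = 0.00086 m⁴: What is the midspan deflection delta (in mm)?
Model: a simply supported beam with a point load P at midspan, so delta = (P·L^3) / (48·E·I).
Convert to SI units:
  P = 68 kN = 68000 N
  E = 98 GPa = 9.8 × 10¹⁰ Pa
Substitute:
  delta = (68000 × 6.8^3) / (48 × (9.8 × 10¹⁰) × 0.00086)
  delta = 0.005285 m
Convert: delta = 0.005285 m = 5.285 mm
Final answer: delta = 5.285 mm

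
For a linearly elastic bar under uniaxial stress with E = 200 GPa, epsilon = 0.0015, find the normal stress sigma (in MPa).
Model: a linearly elastic bar under uniaxial stress, so epsilon = sigma / E.
Solve for sigma: sigma = epsilon·E.
Convert to SI units:
  E = 200 GPa = 2 × 10¹¹ Pa
Substitute:
  sigma = 0.0015 × (2 × 10¹¹)
  sigma = 3 × 10⁸ Pa
Convert: sigma = 3 × 10⁸ Pa = 300 MPa
Final answer: sigma = 300 MPa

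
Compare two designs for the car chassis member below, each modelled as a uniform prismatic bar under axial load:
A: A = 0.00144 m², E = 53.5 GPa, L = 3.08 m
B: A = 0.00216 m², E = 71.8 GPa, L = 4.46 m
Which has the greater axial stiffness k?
Model: a uniform prismatic bar under axial load, so k = (A·E) / L (SI units).
  A: k = (0.00144 × (5.35 × 10¹⁰)) / 3.08 = 2.501 × 10⁷ N/m = 25.01 MN/m
  B: k = (0.00216 × (7.18 × 10¹⁰)) / 4.46 = 3.477 × 10⁷ N/m = 34.77 MN/m
34.77 MN/m > 25.01 MN/m, so B is larger.
Final answer: B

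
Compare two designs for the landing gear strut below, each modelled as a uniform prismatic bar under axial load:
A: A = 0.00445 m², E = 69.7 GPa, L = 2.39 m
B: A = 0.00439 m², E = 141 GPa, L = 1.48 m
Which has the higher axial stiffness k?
Model: a uniform prismatic bar under axial load, so k = (A·E) / L (SI units).
  A: k = (0.00445 × (6.97 × 10¹⁰)) / 2.39 = 1.298 × 10⁸ N/m = 129.8 MN/m
  B: k = (0.00439 × (1.41 × 10¹¹)) / 1.48 = 4.182 × 10⁸ N/m = 418.2 MN/m
418.2 MN/m > 129.8 MN/m, so B is larger.
Final answer: B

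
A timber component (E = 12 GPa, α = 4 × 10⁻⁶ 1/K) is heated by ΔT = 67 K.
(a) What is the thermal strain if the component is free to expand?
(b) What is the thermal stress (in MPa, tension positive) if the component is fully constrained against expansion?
(a) Free thermal strain ε_th = α·ΔT = (4 × 10⁻⁶) × 67 = 0.000268
(b) Fully constrained, the expansion is suppressed, so σ = -E·α·ΔT. Convert E = 12 GPa = 1.2 × 10¹⁰ Pa.
  σ = -(1.2 × 10¹⁰) × (4 × 10⁻⁶) × 67 = -3.216 × 10⁶ Pa = -3.216 MPa (compressive)
Final answer: (a) ε_th = 0.000268, (b) σ = -3.216 MPa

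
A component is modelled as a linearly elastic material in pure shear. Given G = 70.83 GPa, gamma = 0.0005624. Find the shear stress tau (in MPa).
Model: a linearly elastic material in pure shear, so tau = G·gamma.
Convert to SI units:
  G = 70.83 GPa = 7.083 × 10¹⁰ Pa
Substitute:
  tau = (7.083 × 10¹⁰) × 0.0005624
  tau = 3.983 × 10⁷ Pa
Convert: tau = 3.983 × 10⁷ Pa = 39.83 MPa
Final answer: tau = 39.83 MPa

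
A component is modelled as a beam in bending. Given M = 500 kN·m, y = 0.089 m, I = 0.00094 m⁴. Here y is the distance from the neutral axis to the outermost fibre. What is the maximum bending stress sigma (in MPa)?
Model: a beam in bending, so sigma = (M·y) / I.
Convert to SI units:
  M = 500 kN·m = 500000 N·m
Substitute:
  sigma = (500000 × 0.089) / 0.00094
  sigma = 4.734 × 10⁷ Pa
Convert: sigma = 4.734 × 10⁷ Pa = 47.34 MPa
Final answer: sigma = 47.34 MPa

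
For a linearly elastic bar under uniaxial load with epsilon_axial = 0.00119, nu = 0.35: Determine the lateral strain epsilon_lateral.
Model: a linearly elastic bar under uniaxial load, so epsilon_lateral = -nu·epsilon_axial.
Substitute:
  epsilon_lateral = -(0.35 × 0.00119)
  epsilon_lateral = -0.0004165
Final answer: epsilon_lateral = -0.0004165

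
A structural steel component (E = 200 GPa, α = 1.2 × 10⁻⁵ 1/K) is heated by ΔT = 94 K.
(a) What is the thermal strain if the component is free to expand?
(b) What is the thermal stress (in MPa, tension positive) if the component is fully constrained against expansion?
(a) Free thermal strain ε_th = α·ΔT = (1.2 × 10⁻⁵) × 94 = 0.001128
(b) Fully constrained, the expansion is suppressed, so σ = -E·α·ΔT. Convert E = 200 GPa = 2 × 10¹¹ Pa.
  σ = -(2 × 10¹¹) × (1.2 × 10⁻⁵) × 94 = -2.256 × 10⁸ Pa = -225.6 MPa (compressive)
Final answer: (a) ε_th = 0.001128, (b) σ = -225.6 MPa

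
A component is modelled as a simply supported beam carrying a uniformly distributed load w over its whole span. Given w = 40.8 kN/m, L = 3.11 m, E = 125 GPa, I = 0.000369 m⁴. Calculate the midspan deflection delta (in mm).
Model: a simply supported beam carrying a uniformly distributed load w over its whole span, so delta = (5·w·L^4) / (384·E·I).
Convert to SI units:
  w = 40.8 kN/m = 40800 N/m
  E = 125 GPa = 1.25 × 10¹¹ Pa
Substitute:
  delta = (5 × 40800 × 3.11^4) / (384 × (1.25 × 10¹¹) × 0.000369)
  delta = 0.001077 m
Convert: delta = 0.001077 m = 1.077 mm
Final answer: delta = 1.077 mm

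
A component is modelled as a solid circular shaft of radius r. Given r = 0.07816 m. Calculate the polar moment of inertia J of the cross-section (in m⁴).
Model: a solid circular shaft of radius r, so J = (π·r^4) / 2.
Substitute:
  J = (π × 0.07816^4) / 2
  J = 5.862 × 10⁻⁵ m⁴
Final answer: J = 5.862 × 10⁻⁵ m⁴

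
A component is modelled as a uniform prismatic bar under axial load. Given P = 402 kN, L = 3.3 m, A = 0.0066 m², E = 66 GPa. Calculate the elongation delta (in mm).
Model: a uniform prismatic bar under axial load, so delta = (P·L) / (A·E).
Convert to SI units:
  P = 402 kN = 402000 N
  E = 66 GPa = 6.6 × 10¹⁰ Pa
Substitute:
  delta = (402000 × 3.3) / (0.0066 × (6.6 × 10¹⁰))
  delta = 0.003045 m
Convert: delta = 0.003045 m = 3.045 mm
Final answer: delta = 3.045 mm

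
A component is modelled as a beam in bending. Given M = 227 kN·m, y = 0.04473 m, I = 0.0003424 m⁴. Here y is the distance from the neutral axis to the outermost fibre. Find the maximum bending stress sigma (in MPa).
Model: a beam in bending, so sigma = (M·y) / I.
Convert to SI units:
  M = 227 kN·m = 227000 N·m
Substitute:
  sigma = (227000 × 0.04473) / 0.0003424
  sigma = 2.965 × 10⁷ Pa
Convert: sigma = 2.965 × 10⁷ Pa = 29.65 MPa
Final answer: sigma = 29.65 MPa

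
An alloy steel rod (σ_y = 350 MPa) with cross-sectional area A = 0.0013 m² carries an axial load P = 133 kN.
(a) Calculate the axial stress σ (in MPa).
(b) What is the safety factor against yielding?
(a) Axial stress σ = P/A. Convert P = 133 kN = 133000 N.
  σ = 133000 / 0.0013 = 1.023 × 10⁸ Pa = 102.3 MPa
(b) Safety factor SF = σ_y/σ = 350 / 102.3 = 3.421
Final answer: (a) σ = 102.3 MPa, (b) SF = 3.421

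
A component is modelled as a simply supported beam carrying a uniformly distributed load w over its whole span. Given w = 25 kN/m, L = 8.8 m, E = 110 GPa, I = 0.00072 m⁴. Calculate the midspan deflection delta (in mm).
Model: a simply supported beam carrying a uniformly distributed load w over its whole span, so delta = (5·w·L^4) / (384·E·I).
Convert to SI units:
  w = 25 kN/m = 25000 N/m
  E = 110 GPa = 1.1 × 10¹¹ Pa
Substitute:
  delta = (5 × 25000 × 8.8^4) / (384 × (1.1 × 10¹¹) × 0.00072)
  delta = 0.02465 m
Convert: delta = 0.02465 m = 24.65 mm
Final answer: delta = 24.65 mm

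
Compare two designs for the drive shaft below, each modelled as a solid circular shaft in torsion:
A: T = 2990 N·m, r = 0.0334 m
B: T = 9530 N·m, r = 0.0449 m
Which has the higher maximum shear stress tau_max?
Model: a solid circular shaft in torsion, so tau_max = (2·T) / (π·r^3) (SI units).
  A: tau_max = (2 × 2990) / (π × 0.0334^3) = 5.109 × 10⁷ Pa = 51.09 MPa
  B: tau_max = (2 × 9530) / (π × 0.0449^3) = 6.702 × 10⁷ Pa = 67.02 MPa
67.02 MPa > 51.09 MPa, so B is larger.
Final answer: B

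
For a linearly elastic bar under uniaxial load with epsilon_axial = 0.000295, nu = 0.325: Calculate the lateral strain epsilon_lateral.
Model: a linearly elastic bar under uniaxial load, so epsilon_lateral = -nu·epsilon_axial.
Substitute:
  epsilon_lateral = -(0.325 × 0.000295)
  epsilon_lateral = -9.588 × 10⁻⁵
Final answer: epsilon_lateral = -9.588 × 10⁻⁵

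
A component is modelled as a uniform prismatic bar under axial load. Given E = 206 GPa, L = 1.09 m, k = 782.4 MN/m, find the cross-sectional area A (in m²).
Model: a uniform prismatic bar under axial load, so k = (A·E) / L.
Solve for A: A = (k·L) / E.
Convert to SI units:
  E = 206 GPa = 2.06 × 10¹¹ Pa
  k = 782.4 MN/m = 7.824 × 10⁸ N/m
Substitute:
  A = ((7.824 × 10⁸) × 1.09) / (2.06 × 10¹¹)
  A = 0.00414 m²
Final answer: A = 0.00414 m²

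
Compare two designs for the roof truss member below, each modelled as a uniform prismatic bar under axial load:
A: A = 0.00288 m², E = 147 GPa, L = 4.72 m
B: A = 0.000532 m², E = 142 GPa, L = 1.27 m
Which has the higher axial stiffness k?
Model: a uniform prismatic bar under axial load, so k = (A·E) / L (SI units).
  A: k = (0.00288 × (1.47 × 10¹¹)) / 4.72 = 8.969 × 10⁷ N/m = 89.69 MN/m
  B: k = (0.000532 × (1.42 × 10¹¹)) / 1.27 = 5.948 × 10⁷ N/m = 59.48 MN/m
89.69 MN/m > 59.48 MN/m, so A is larger.
Final answer: A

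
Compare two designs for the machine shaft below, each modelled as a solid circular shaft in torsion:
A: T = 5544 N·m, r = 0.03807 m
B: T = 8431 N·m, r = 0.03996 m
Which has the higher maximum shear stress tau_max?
Model: a solid circular shaft in torsion, so tau_max = (2·T) / (π·r^3) (SI units).
  A: tau_max = (2 × 5544) / (π × 0.03807^3) = 6.397 × 10⁷ Pa = 63.97 MPa
  B: tau_max = (2 × 8431) / (π × 0.03996^3) = 8.412 × 10⁷ Pa = 84.12 MPa
84.12 MPa > 63.97 MPa, so B is larger.
Final answer: B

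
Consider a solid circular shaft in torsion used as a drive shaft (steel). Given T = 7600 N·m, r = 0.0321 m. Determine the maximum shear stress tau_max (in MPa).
Model: a solid circular shaft in torsion, so tau_max = (2·T) / (π·r^3).
Substitute:
  tau_max = (2 × 7600) / (π × 0.0321^3)
  tau_max = 1.463 × 10⁸ Pa
Convert: tau_max = 1.463 × 10⁸ Pa = 146.3 MPa
Final answer: tau_max = 146.3 MPa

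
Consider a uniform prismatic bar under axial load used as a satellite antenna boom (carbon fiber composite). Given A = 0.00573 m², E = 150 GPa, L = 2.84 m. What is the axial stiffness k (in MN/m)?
Model: a uniform prismatic bar under axial load, so k = (A·E) / L.
Convert to SI units:
  E = 150 GPa = 1.5 × 10¹¹ Pa
Substitute:
  k = (0.00573 × (1.5 × 10¹¹)) / 2.84
  k = 3.026 × 10⁸ N/m
Convert: k = 3.026 × 10⁸ N/m = 302.6 MN/m
Final answer: k = 302.6 MN/m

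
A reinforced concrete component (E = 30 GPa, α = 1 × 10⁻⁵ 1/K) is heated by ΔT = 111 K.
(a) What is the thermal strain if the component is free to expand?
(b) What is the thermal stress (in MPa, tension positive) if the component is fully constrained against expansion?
(a) Free thermal strain ε_th = α·ΔT = (1 × 10⁻⁵) × 111 = 0.00111
(b) Fully constrained, the expansion is suppressed, so σ = -E·α·ΔT. Convert E = 30 GPa = 3 × 10¹⁰ Pa.
  σ = -(3 × 10¹⁰) × (1 × 10⁻⁵) × 111 = -3.33 × 10⁷ Pa = -33.3 MPa (compressive)
Final answer: (a) ε_th = 0.00111, (b) σ = -33.3 MPa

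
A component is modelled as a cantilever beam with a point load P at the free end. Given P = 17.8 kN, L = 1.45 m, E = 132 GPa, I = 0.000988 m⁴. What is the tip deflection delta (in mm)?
Model: a cantilever beam with a point load P at the free end, so delta = (P·L^3) / (3·E·I).
Convert to SI units:
  P = 17.8 kN = 17800 N
  E = 132 GPa = 1.32 × 10¹¹ Pa
Substitute:
  delta = (17800 × 1.45^3) / (3 × (1.32 × 10¹¹) × 0.000988)
  delta = 0.0001387 m
Convert: delta = 0.0001387 m = 0.1387 mm
Final answer: delta = 0.1387 mm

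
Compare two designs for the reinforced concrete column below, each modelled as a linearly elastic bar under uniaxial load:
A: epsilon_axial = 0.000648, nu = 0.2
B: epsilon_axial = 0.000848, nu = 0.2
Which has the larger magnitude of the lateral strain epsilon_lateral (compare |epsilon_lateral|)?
Model: a linearly elastic bar under uniaxial load, so epsilon_lateral = -nu·epsilon_axial (SI units).
  A: epsilon_lateral = -(0.2 × 0.000648) = -0.0001296
  B: epsilon_lateral = -(0.2 × 0.000848) = -0.0001696
|epsilon_lateral|: A = 0.0001296, B = 0.0001696, so B is larger in magnitude.
Final answer: B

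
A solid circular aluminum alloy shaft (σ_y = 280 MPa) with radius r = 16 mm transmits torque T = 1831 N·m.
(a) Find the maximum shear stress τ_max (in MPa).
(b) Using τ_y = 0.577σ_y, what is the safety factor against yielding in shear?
(a) For a solid circular shaft, τ_max = T·r/J with J = π·r^4/2, i.e. τ_max = 2·T / (π·r^3). Convert r = 16 mm = 0.016 m.
  τ_max = (2 × 1831) / (π × 0.016^3) = 2.846 × 10⁸ Pa = 284.6 MPa
(b) τ_y = 0.577 × 280 = 161.56 MPa
  SF = τ_y/τ_max = 161.56 / 284.6 = 0.5677
Final answer: (a) τ_max = 284.6 MPa, (b) SF = 0.5677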